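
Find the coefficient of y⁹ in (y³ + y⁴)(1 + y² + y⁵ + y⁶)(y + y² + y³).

2

(y³ + y⁴) has coefficients 0,0,0,1,1 for degrees 0…4.
(1 + y² + y⁵ + y⁶) has coefficients 1,0,1,0,0,1,1,0,0,0 for degrees 0…9.
Finally multiplying by (y + y² + y³), the product of all factors after the first has coefficients 0,1,1,2,1,1,1,2,2,1 for degrees 0…9.
[y⁹] = 1·1 + 1·1 = 2.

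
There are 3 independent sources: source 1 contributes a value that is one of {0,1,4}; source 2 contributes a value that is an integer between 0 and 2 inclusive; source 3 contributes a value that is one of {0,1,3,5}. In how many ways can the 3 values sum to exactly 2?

4

The generating function for the choices is (1 + z + z^4)·(1 + z + z^2)·(1 + z + z^3 + z^5); the count is [z^2].
(1 + z + z^4) has coefficients 1,1,0 for degrees 0…2.
(1 + z + z^2) has coefficients 1,1,1 for degrees 0…2.
Finally multiplying by (1 + z + z^3 + z^5), the product of all factors after the first has coefficients 1,2,2 for degrees 0…2.
[z^2] = 1·2 + 1·2 = 4.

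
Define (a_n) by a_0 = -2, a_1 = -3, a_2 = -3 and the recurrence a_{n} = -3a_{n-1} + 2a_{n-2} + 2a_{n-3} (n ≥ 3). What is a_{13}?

The ordinary generating function has denominator 1 + 3x - 2x^2 - 2x^3.
Iterating the recurrence: a_0,…,a_{13} = -2, -3, -3, -1, -9, 19, -77, 251, -869, 2955, -10101, 34475, -117717, 401899.

401899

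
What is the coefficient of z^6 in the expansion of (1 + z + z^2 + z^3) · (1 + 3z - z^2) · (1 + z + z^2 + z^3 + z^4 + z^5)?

(1 + z + z^2 + z^3) has coefficients 1,1,1,1 for degrees 0…3.
(1 + 3z - z^2) has coefficients 1,3,-1,0,0,0,0 for degrees 0…6.
Finally multiplying by (1 + z + z^2 + z^3 + z^4 + z^5), the product of all factors after the first has coefficients 1,4,3,3,3,3,2 for degrees 0…6.
[z^6] = 1·2 + 1·3 + 1·3 + 1·3 = 11.

11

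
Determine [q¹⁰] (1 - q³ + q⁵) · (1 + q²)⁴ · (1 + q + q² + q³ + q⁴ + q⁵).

2

(1 - q³ + q⁵) has coefficients 1,0,0,-1,0,1 for degrees 0…5.
(1 + q²)⁴ has coefficients 1,0,4,0,6,0,4,0,1,0,0 for degrees 0…10.
Finally multiplying by (1 + q + q² + q³ + q⁴ + q⁵), the product of all factors after the first has coefficients 1,1,5,5,11,11,14,14,11,11,5 for degrees 0…10.
[q¹⁰] = 1·5 − 1·14 + 1·11 = 2.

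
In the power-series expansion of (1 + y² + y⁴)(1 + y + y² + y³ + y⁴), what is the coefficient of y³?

(1 + y² + y⁴) has coefficients 1,0,1,0 for degrees 0…3.
(1 + y + y² + y³ + y⁴) has coefficients 1,1,1,1 for degrees 0…3.
[y³] = 1·1 + 1·1 = 2.

2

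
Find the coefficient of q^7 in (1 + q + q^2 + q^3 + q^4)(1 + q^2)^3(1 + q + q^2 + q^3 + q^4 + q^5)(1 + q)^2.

(1 + q + q^2 + q^3 + q^4) has coefficients 1,1,1,1,1 for degrees 0…4.
(1 + q^2)^3 has coefficients 1,0,3,0,3,0,1,0 for degrees 0…7.
Multiplying by (1 + q + q^2 + q^3 + q^4 + q^5) gives running coefficients 1,1,4,4,7,7,7,7 for degrees 0…7.
Finally multiplying by (1 + q)^2, the product of all factors after the first has coefficients 1,3,7,13,19,25,28,28 for degrees 0…7.
[q^7] = 1·28 + 1·28 + 1·25 + 1·19 + 1·13 = 113.

113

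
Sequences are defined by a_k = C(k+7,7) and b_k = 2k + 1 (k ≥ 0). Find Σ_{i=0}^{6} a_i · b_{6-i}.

7007

This is [x^6] in the product of the two ordinary generating functions.
Σ = 1·13 + 8·11 + 36·9 + 120·7 + 330·5 + 792·3 + 1716·1 = 7007.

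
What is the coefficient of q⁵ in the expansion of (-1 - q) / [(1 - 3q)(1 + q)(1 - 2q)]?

-665

Partial fractions give a closed form: a_n = (-3)·3^n + (2)·2^n.
At n = 5: a_5 = -665.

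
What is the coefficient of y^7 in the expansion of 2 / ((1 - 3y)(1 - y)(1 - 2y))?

18660

Partial fractions give a closed form: a_n = (9)·3^n + (1)·1^n + (-8)·2^n.
At n = 7: a_7 = 18660.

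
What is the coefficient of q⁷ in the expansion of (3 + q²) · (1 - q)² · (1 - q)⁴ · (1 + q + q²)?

-26

(3 + q²) has coefficients 3,0,1 for degrees 0…2.
(1 - q)² has coefficients 1,-2,1,0,0,0,0,0 for degrees 0…7.
Multiplying by (1 - q)⁴ gives running coefficients 1,-6,15,-20,15,-6,1,0 for degrees 0…7.
Finally multiplying by (1 + q + q²), the product of all factors after the first has coefficients 1,-5,10,-11,10,-11,10,-5 for degrees 0…7.
[q⁷] = 3·(-5) + 1·(-11) = -26.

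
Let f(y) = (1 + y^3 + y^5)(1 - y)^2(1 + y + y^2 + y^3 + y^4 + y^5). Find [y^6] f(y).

(1 + y^3 + y^5) has coefficients 1,0,0,1,0,1 for degrees 0…5.
(1 - y)^2 has coefficients 1,-2,1,0,0,0,0 for degrees 0…6.
Finally multiplying by (1 + y + y^2 + y^3 + y^4 + y^5), the product of all factors after the first has coefficients 1,-1,0,0,0,0,-1 for degrees 0…6.
[y^6] = 1·(-1) + 1·0 + 1·(-1) = -2.

-2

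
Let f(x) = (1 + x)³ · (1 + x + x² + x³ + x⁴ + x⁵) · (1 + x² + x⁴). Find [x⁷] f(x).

20

(1 + x)³ has coefficients 1,3,3,1 for degrees 0…3.
(1 + x + x² + x³ + x⁴ + x⁵) has coefficients 1,1,1,1,1,1,0,0 for degrees 0…7.
Finally multiplying by (1 + x² + x⁴), the product of all factors after the first has coefficients 1,1,2,2,3,3,2,2 for degrees 0…7.
[x⁷] = 1·2 + 3·2 + 3·3 + 1·3 = 20.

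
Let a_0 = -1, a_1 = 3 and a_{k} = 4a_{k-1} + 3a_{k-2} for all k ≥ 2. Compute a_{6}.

4473

The ordinary generating function has denominator 1 - 4z - 3z^2.
Iterating the recurrence: a_0,…,a_{6} = -1, 3, 9, 45, 207, 963, 4473.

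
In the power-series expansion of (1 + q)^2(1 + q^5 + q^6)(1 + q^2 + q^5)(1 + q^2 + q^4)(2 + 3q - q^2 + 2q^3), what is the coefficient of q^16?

(1 + q)^2 has coefficients 1,2,1 for degrees 0…2.
(1 + q^5 + q^6) has coefficients 1,0,0,0,0,1,1,0,0,0,0,0,0,0,0,0,0 for degrees 0…16.
Multiplying by (1 + q^2 + q^5) gives running coefficients 1,0,1,0,0,2,1,1,1,0,1,1,0,0,0,0,0 for degrees 0…16.
Multiplying by (1 + q^2 + q^4) gives running coefficients 1,0,2,0,2,2,2,3,2,3,3,2,2,1,1,1,0 for degrees 0…16.
Finally multiplying by (2 + 3q - q^2 + 2q^3), the product of all factors after the first has coefficients 2,3,3,8,2,14,8,14,15,13,19,14,13,12,7,8,4 for degrees 0…16.
[q^16] = 1·4 + 2·8 + 1·7 = 27.

27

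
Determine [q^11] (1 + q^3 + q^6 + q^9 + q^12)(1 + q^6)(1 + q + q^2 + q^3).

2

(1 + q^3 + q^6 + q^9 + q^12) has coefficients 1,0,0,1,0,0,1,0,0,1,0,0 for degrees 0…11.
(1 + q^6) has coefficients 1,0,0,0,0,0,1,0,0,0,0,0 for degrees 0…11.
Finally multiplying by (1 + q + q^2 + q^3), the product of all factors after the first has coefficients 1,1,1,1,0,0,1,1,1,1,0,0 for degrees 0…11.
[q^11] = 1·0 + 1·1 + 1·0 + 1·1 = 2.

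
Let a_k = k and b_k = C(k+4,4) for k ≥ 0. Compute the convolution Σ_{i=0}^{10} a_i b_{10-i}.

5005

This is [x^10] in the product of the two ordinary generating functions.
Σ = 0·1001 + 1·715 + 2·495 + 3·330 + 4·210 + 5·126 + 6·70 + 7·35 + 8·15 + 9·5 + 10·1 = 5005.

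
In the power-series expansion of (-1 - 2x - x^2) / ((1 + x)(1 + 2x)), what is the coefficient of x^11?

The denominator gives the recurrence a_n = −3a_(n−1) − 2a_(n−2) for n ≥ 3; the numerator fixes a_0 = -1, a_1 = 1, a_2 = -2.
Iterating: -1, 1, -2, 4, -8, 16, -32, 64, -128, 256, -512, 1024, so a_11 = 1024.

1024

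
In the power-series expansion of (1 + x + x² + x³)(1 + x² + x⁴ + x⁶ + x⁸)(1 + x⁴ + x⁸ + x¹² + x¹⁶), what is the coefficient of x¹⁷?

(1 + x + x² + x³) has coefficients 1,1,1,1 for degrees 0…3.
(1 + x² + x⁴ + x⁶ + x⁸) has coefficients 1,0,1,0,1,0,1,0,1,0,0,0,0,0,0,0,0,0 for degrees 0…17.
Finally multiplying by (1 + x⁴ + x⁸ + x¹² + x¹⁶), the product of all factors after the first has coefficients 1,0,1,0,2,0,2,0,3,0,2,0,3,0,2,0,3,0 for degrees 0…17.
[x¹⁷] = 1·0 + 1·3 + 1·0 + 1·2 = 5.

5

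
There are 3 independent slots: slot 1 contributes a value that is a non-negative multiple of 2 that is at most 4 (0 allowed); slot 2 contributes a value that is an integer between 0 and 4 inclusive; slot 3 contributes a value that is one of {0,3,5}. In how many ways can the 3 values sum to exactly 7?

The generating function for the choices is (1 + y^2 + y^4)·(1 + y + y^2 + y^3 + y^4)·(1 + y^3 + y^5); the count is [y^7].
(1 + y^2 + y^4) has coefficients 1,0,1,0,1 for degrees 0…4.
(1 + y + y^2 + y^3 + y^4) has coefficients 1,1,1,1,1,0,0,0 for degrees 0…7.
Finally multiplying by (1 + y^3 + y^5), the product of all factors after the first has coefficients 1,1,1,2,2,2,2,2 for degrees 0…7.
[y^7] = 1·2 + 1·2 + 1·2 = 6.

6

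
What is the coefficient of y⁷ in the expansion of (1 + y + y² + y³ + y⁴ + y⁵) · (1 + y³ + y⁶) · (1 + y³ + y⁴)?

6

(1 + y + y² + y³ + y⁴ + y⁵) has coefficients 1,1,1,1,1,1 for degrees 0…5.
(1 + y³ + y⁶) has coefficients 1,0,0,1,0,0,1,0 for degrees 0…7.
Finally multiplying by (1 + y³ + y⁴), the product of all factors after the first has coefficients 1,0,0,2,1,0,2,1 for degrees 0…7.
[y⁷] = 1·1 + 1·2 + 1·0 + 1·1 + 1·2 + 1·0 = 6.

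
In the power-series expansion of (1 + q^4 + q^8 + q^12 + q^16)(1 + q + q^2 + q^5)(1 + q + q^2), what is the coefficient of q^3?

2

(1 + q^4 + q^8 + q^12 + q^16) has coefficients 1,0,0,0 for degrees 0…3.
(1 + q + q^2 + q^5) has coefficients 1,1,1,0 for degrees 0…3.
Finally multiplying by (1 + q + q^2), the product of all factors after the first has coefficients 1,2,3,2 for degrees 0…3.
[q^3] = 1·2 = 2.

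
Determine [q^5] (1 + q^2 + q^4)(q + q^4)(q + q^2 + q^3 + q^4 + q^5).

(1 + q^2 + q^4) has coefficients 1,0,1,0,1 for degrees 0…4.
(q + q^4) has coefficients 0,1,0,0,1,0 for degrees 0…5.
Finally multiplying by (q + q^2 + q^3 + q^4 + q^5), the product of all factors after the first has coefficients 0,0,1,1,1,2 for degrees 0…5.
[q^5] = 1·2 + 1·1 + 1·0 = 3.

3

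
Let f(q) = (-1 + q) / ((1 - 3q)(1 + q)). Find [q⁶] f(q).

The denominator gives the recurrence a_n = 2a_(n−1) + 3a_(n−2) for n ≥ 2; the numerator fixes a_0 = -1, a_1 = -1.
Iterating: -1, -1, -5, -13, -41, -121, -365, so a_6 = -365.

-365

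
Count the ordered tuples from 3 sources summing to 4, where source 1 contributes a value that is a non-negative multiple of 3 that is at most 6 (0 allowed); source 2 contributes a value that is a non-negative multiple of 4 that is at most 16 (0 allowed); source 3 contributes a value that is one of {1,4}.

2

The generating function for the choices is (1 + x^3 + x^6)·(1 + x^4 + x^8 + x^12 + x^16)·(x + x^4); the count is [x^4].
(1 + x^3 + x^6) has coefficients 1,0,0,1,0 for degrees 0…4.
(1 + x^4 + x^8 + x^12 + x^16) has coefficients 1,0,0,0,1 for degrees 0…4.
Finally multiplying by (x + x^4), the product of all factors after the first has coefficients 0,1,0,0,1 for degrees 0…4.
[x^4] = 1·1 + 1·1 = 2.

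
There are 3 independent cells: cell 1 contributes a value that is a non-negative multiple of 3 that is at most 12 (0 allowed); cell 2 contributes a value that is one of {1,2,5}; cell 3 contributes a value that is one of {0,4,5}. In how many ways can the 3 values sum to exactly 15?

3

The generating function for the choices is (1 + z³ + z⁶ + z⁹ + z¹²)·(z + z² + z⁵)·(1 + z⁴ + z⁵); the count is [z¹⁵].
(1 + z³ + z⁶ + z⁹ + z¹²) has coefficients 1,0,0,1,0,0,1,0,0,1,0,0,1 for degrees 0…12.
(z + z² + z⁵) has coefficients 0,1,1,0,0,1,0,0,0,0,0,0,0,0,0,0 for degrees 0…15.
Finally multiplying by (1 + z⁴ + z⁵), the product of all factors after the first has coefficients 0,1,1,0,0,2,2,1,0,1,1,0,0,0,0,0 for degrees 0…15.
[z¹⁵] = 1·0 + 1·0 + 1·1 + 1·2 + 1·0 = 3.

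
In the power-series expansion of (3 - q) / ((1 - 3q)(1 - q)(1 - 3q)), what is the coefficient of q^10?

2509583

The denominator gives the recurrence a_n = 7a_(n−1) − 15a_(n−2) + 9a_(n−3) for n ≥ 3; the numerator fixes a_0 = 3, a_1 = 20, a_2 = 95.
Iterating: 3, 20, 95, 392, 1499, 5468, 19319, 66704, 226355, 757796, 2509583, so a_10 = 2509583.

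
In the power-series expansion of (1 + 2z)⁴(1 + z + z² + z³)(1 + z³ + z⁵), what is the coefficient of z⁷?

(1 + 2z)⁴ has coefficients 1,8,24,32,16 for degrees 0…4.
(1 + z + z² + z³) has coefficients 1,1,1,1,0,0,0,0 for degrees 0…7.
Finally multiplying by (1 + z³ + z⁵), the product of all factors after the first has coefficients 1,1,1,2,1,2,2,1 for degrees 0…7.
[z⁷] = 1·1 + 8·2 + 24·2 + 32·1 + 16·2 = 129.

129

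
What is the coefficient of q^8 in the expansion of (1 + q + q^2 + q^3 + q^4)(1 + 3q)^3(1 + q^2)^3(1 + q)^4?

5529

(1 + q + q^2 + q^3 + q^4) has coefficients 1,1,1,1,1 for degrees 0…4.
(1 + 3q)^3 has coefficients 1,9,27,27,0,0,0,0,0 for degrees 0…8.
Multiplying by (1 + q^2)^3 gives running coefficients 1,9,30,54,84,108,82,90,27 for degrees 0…8.
Finally multiplying by (1 + q)^4, the product of all factors after the first has coefficients 1,13,72,232,517,897,1264,1456,1395 for degrees 0…8.
[q^8] = 1·1395 + 1·1456 + 1·1264 + 1·897 + 1·517 = 5529.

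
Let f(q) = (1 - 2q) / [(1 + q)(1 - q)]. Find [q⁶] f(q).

1

The denominator gives the recurrence a_n = a_(n−2) for n ≥ 3; the numerator fixes a_0 = 1, a_1 = -2, a_2 = 1.
Iterating: 1, -2, 1, -2, 1, -2, 1, so a_6 = 1.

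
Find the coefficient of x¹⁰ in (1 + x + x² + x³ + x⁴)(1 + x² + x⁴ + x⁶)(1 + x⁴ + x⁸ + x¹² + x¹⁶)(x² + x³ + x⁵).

13

(1 + x + x² + x³ + x⁴) has coefficients 1,1,1,1,1 for degrees 0…4.
(1 + x² + x⁴ + x⁶) has coefficients 1,0,1,0,1,0,1,0,0,0,0 for degrees 0…10.
Multiplying by (1 + x⁴ + x⁸ + x¹² + x¹⁶) gives running coefficients 1,0,1,0,2,0,2,0,2,0,2 for degrees 0…10.
Finally multiplying by (x² + x³ + x⁵), the product of all factors after the first has coefficients 0,0,1,1,1,2,2,3,2,4,2 for degrees 0…10.
[x¹⁰] = 1·2 + 1·4 + 1·2 + 1·3 + 1·2 = 13.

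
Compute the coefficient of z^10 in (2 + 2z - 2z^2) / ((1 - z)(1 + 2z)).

The denominator gives the recurrence a_n = −a_(n−1) + 2a_(n−2) for n ≥ 3; the numerator fixes a_0 = 2, a_1 = 0, a_2 = 2.
Iterating: 2, 0, 2, -2, 6, -10, 22, -42, 86, -170, 342, so a_10 = 342.

342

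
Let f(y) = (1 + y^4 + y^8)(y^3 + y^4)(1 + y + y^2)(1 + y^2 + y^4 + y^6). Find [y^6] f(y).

(1 + y^4 + y^8) has coefficients 1,0,0,0,1,0,0 for degrees 0…6.
(y^3 + y^4) has coefficients 0,0,0,1,1,0,0 for degrees 0…6.
Multiplying by (1 + y + y^2) gives running coefficients 0,0,0,1,2,2,1 for degrees 0…6.
Finally multiplying by (1 + y^2 + y^4 + y^6), the product of all factors after the first has coefficients 0,0,0,1,2,3,3 for degrees 0…6.
[y^6] = 1·3 + 1·0 = 3.

3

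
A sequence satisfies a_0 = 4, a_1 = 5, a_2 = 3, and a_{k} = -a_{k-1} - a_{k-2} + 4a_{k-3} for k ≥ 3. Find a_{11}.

-357

The ordinary generating function has denominator 1 + y + y^2 - 4y^3.
Iterating the recurrence: a_0,…,a_{11} = 4, 5, 3, 8, 9, -5, 28, 13, -61, 160, -47, -357.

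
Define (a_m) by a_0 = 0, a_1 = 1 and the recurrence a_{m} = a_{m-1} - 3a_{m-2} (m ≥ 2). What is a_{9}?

-74

The ordinary generating function has denominator 1 - q + 3q^2.
Iterating the recurrence: a_0,…,a_{9} = 0, 1, 1, -2, -5, 1, 16, 13, -35, -74.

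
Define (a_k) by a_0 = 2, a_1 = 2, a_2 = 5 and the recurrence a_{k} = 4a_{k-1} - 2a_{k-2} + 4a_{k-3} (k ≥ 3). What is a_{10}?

257648

The ordinary generating function has denominator 1 - 4z + 2z^2 - 4z^3.
Iterating the recurrence: a_0,…,a_{10} = 2, 2, 5, 24, 94, 348, 1300, 4880, 18312, 68688, 257648.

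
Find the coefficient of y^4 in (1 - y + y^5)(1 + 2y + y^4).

1

(1 - y + y^5) has coefficients 1,-1,0,0,0 for degrees 0…4.
(1 + 2y + y^4) has coefficients 1,2,0,0,1 for degrees 0…4.
[y^4] = 1·1 − 1·0 = 1.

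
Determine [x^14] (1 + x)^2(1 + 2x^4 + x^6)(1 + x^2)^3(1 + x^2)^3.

(1 + x)^2 has coefficients 1,2,1 for degrees 0…2.
(1 + 2x^4 + x^6) has coefficients 1,0,0,0,2,0,1,0,0,0,0,0,0,0,0 for degrees 0…14.
Multiplying by (1 + x^2)^3 gives running coefficients 1,0,3,0,5,0,8,0,9,0,5,0,1,0,0 for degrees 0…14.
Finally multiplying by (1 + x^2)^3, the product of all factors after the first has coefficients 1,0,6,0,17,0,33,0,51,0,61,0,51,0,27 for degrees 0…14.
[x^14] = 1·27 + 2·0 + 1·51 = 78.

78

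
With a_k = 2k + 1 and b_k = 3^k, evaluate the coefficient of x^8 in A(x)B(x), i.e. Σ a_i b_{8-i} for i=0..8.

This is [x^8] in the product of the two ordinary generating functions.
Σ = 1·6561 + 3·2187 + 5·729 + 7·243 + 9·81 + 11·27 + 13·9 + 15·3 + 17·1 = 19673.

19673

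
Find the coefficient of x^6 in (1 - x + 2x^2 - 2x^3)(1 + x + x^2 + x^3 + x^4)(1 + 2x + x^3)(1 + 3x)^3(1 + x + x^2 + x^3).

(1 - x + 2x^2 - 2x^3) has coefficients 1,-1,2,-2 for degrees 0…3.
(1 + x + x^2 + x^3 + x^4) has coefficients 1,1,1,1,1,0,0 for degrees 0…6.
Multiplying by (1 + 2x + x^3) gives running coefficients 1,3,3,4,4,3,1 for degrees 0…6.
Multiplying by (1 + 3x)^3 gives running coefficients 1,12,57,139,202,228,244 for degrees 0…6.
Finally multiplying by (1 + x + x^2 + x^3), the product of all factors after the first has coefficients 1,13,70,209,410,626,813 for degrees 0…6.
[x^6] = 1·813 − 1·626 + 2·410 − 2·209 = 589.

589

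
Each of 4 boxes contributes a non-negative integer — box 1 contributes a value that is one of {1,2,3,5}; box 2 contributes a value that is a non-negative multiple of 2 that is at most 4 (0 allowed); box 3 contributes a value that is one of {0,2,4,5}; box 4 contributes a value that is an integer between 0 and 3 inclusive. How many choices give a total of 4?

The generating function for the choices is (t + t² + t³ + t⁵)·(1 + t² + t⁴)·(1 + t² + t⁴ + t⁵)·(1 + t + t² + t³); the count is [t⁴].
(t + t² + t³ + t⁵) has coefficients 0,1,1,1,0 for degrees 0…4.
(1 + t² + t⁴) has coefficients 1,0,1,0,1 for degrees 0…4.
Multiplying by (1 + t² + t⁴ + t⁵) gives running coefficients 1,0,2,0,3 for degrees 0…4.
Finally multiplying by (1 + t + t² + t³), the product of all factors after the first has coefficients 1,1,3,3,5 for degrees 0…4.
[t⁴] = 1·3 + 1·3 + 1·1 = 7.

7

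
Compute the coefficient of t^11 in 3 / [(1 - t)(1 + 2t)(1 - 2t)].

4095

The denominator gives the recurrence a_n = a_(n−1) + 4a_(n−2) − 4a_(n−3) for n ≥ 3; the numerator fixes a_0 = 3, a_1 = 3, a_2 = 15.
Iterating: 3, 3, 15, 15, 63, 63, 255, 255, 1023, 1023, 4095, 4095, so a_11 = 4095.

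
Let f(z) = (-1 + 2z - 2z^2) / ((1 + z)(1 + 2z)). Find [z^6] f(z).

The denominator gives the recurrence a_n = −3a_(n−1) − 2a_(n−2) for n ≥ 3; the numerator fixes a_0 = -1, a_1 = 5, a_2 = -15.
Iterating: -1, 5, -15, 35, -75, 155, -315, so a_6 = -315.

-315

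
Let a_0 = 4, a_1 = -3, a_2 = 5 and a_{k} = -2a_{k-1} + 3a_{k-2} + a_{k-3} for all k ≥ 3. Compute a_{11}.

-75330

The ordinary generating function has denominator 1 + 2q - 3q^2 - q^3.
Iterating the recurrence: a_0,…,a_{11} = 4, -3, 5, -15, 42, -124, 359, -1048, 3049, -8883, 25865, -75330.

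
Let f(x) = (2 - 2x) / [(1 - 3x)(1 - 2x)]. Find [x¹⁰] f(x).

234148

Partial fractions give a closed form: a_n = (4)·3^n + (-2)·2^n.
At n = 10: a_10 = 234148.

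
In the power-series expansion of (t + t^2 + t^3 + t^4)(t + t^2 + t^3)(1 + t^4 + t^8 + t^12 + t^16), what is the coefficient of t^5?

3

(t + t^2 + t^3 + t^4) has coefficients 0,1,1,1,1 for degrees 0…4.
(t + t^2 + t^3) has coefficients 0,1,1,1,0,0 for degrees 0…5.
Finally multiplying by (1 + t^4 + t^8 + t^12 + t^16), the product of all factors after the first has coefficients 0,1,1,1,0,1 for degrees 0…5.
[t^5] = 1·0 + 1·1 + 1·1 + 1·1 = 3.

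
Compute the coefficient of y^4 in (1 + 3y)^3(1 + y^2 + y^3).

(1 + 3y)^3 has coefficients 1,9,27,27 for degrees 0…3.
(1 + y^2 + y^3) has coefficients 1,0,1,1,0 for degrees 0…4.
[y^4] = 1·0 + 9·1 + 27·1 + 27·0 = 36.

36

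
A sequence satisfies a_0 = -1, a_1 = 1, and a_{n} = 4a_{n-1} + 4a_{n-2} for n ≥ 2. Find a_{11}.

The ordinary generating function has denominator 1 - 4q - 4q^2.
Iterating the recurrence: a_0,…,a_{11} = -1, 1, 0, 4, 16, 80, 384, 1856, 8960, 43264, 208896, 1008640.

1008640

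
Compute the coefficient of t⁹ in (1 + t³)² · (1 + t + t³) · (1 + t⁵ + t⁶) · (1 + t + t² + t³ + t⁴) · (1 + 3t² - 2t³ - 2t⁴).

(1 + t³)² has coefficients 1,0,0,2,0,0,1 for degrees 0…6.
(1 + t + t³) has coefficients 1,1,0,1,0,0,0,0,0,0 for degrees 0…9.
Multiplying by (1 + t⁵ + t⁶) gives running coefficients 1,1,0,1,0,1,2,1,1,1 for degrees 0…9.
Multiplying by (1 + t + t² + t³ + t⁴) gives running coefficients 1,2,2,3,3,3,4,5,5,6 for degrees 0…9.
Finally multiplying by (1 + 3t² - 2t³ - 2t⁴), the product of all factors after the first has coefficients 1,2,5,7,3,4,3,2,5,7 for degrees 0…9.
[t⁹] = 1·7 + 2·3 + 1·7 = 20.

20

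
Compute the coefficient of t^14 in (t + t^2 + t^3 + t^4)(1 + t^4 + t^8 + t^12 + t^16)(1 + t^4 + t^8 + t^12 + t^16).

(t + t^2 + t^3 + t^4) has coefficients 0,1,1,1,1 for degrees 0…4.
(1 + t^4 + t^8 + t^12 + t^16) has coefficients 1,0,0,0,1,0,0,0,1,0,0,0,1,0,0 for degrees 0…14.
Finally multiplying by (1 + t^4 + t^8 + t^12 + t^16), the product of all factors after the first has coefficients 1,0,0,0,2,0,0,0,3,0,0,0,4,0,0 for degrees 0…14.
[t^14] = 1·0 + 1·4 + 1·0 + 1·0 = 4.

4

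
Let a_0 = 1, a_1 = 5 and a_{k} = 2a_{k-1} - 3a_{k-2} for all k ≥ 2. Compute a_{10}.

The ordinary generating function has denominator 1 - 2y + 3y^2.
Iterating the recurrence: a_0,…,a_{10} = 1, 5, 7, -1, -23, -43, -17, 95, 241, 197, -329.

-329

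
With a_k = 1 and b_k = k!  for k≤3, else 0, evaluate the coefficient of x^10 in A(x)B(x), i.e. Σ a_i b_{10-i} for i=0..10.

10

Write out a_i and b_{10-i} for i = 0,…,10 and sum the products.
Σ = 1·0 + 1·0 + 1·0 + 1·0 + 1·0 + 1·0 + 1·0 + 1·6 + 1·2 + 1·1 + 1·1 = 10.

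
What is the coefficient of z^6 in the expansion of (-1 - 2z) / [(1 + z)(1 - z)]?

-1

Partial fractions give a closed form: a_n = (1/2)·(-1)^n + (-3/2)·1^n.
At n = 6: a_6 = -1.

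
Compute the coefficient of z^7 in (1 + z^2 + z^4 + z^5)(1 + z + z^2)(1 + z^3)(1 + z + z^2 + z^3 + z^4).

15

(1 + z^2 + z^4 + z^5) has coefficients 1,0,1,0,1,1 for degrees 0…5.
(1 + z + z^2) has coefficients 1,1,1,0,0,0,0,0 for degrees 0…7.
Multiplying by (1 + z^3) gives running coefficients 1,1,1,1,1,1,0,0 for degrees 0…7.
Finally multiplying by (1 + z + z^2 + z^3 + z^4), the product of all factors after the first has coefficients 1,2,3,4,5,5,4,3 for degrees 0…7.
[z^7] = 1·3 + 1·5 + 1·4 + 1·3 = 15.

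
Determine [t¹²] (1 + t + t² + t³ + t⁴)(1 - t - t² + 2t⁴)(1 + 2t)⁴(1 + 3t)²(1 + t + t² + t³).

5392

(1 + t + t² + t³ + t⁴) has coefficients 1,1,1,1,1 for degrees 0…4.
(1 - t - t² + 2t⁴) has coefficients 1,-1,-1,0,2,0,0,0,0,0,0,0,0 for degrees 0…12.
Multiplying by (1 + 2t)⁴ gives running coefficients 1,7,15,0,-38,-32,32,64,32,0,0,0,0 for degrees 0…12.
Multiplying by (1 + 3t)² gives running coefficients 1,13,66,153,97,-260,-502,-32,704,768,288,0,0 for degrees 0…12.
Finally multiplying by (1 + t + t² + t³), the product of all factors after the first has coefficients 1,14,80,233,329,56,-512,-697,-90,938,1728,1760,1056 for degrees 0…12.
[t¹²] = 1·1056 + 1·1760 + 1·1728 + 1·938 + 1·(-90) = 5392.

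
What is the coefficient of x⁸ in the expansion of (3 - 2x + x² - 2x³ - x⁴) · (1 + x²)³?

-2

(3 - 2x + x² - 2x³ - x⁴) has coefficients 3,-2,1,-2,-1 for degrees 0…4.
(1 + x²)³ has coefficients 1,0,3,0,3,0,1,0,0 for degrees 0…8.
[x⁸] = 3·0 − 2·0 + 1·1 − 2·0 − 1·3 = -2.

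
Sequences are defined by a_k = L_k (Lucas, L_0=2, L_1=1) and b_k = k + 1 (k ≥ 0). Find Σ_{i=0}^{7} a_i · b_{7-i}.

This is [x^7] in the product of the two ordinary generating functions.
Σ = 2·8 + 1·7 + 3·6 + 4·5 + 7·4 + 11·3 + 18·2 + 29·1 = 187.

187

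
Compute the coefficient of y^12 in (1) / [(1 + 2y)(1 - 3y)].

320503

Partial fractions give a closed form: a_n = (2/5)·(-2)^n + (3/5)·3^n.
At n = 12: a_12 = 320503.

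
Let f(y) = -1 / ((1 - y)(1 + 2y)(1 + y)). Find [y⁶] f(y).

The denominator gives the recurrence a_n = −2a_(n−1) + a_(n−2) + 2a_(n−3) for n ≥ 3; the numerator fixes a_0 = -1, a_1 = 2, a_2 = -5.
Iterating: -1, 2, -5, 10, -21, 42, -85, so a_6 = -85.

-85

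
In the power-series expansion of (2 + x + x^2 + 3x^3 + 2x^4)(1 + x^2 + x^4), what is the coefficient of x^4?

(2 + x + x^2 + 3x^3 + 2x^4) has coefficients 2,1,1,3,2 for degrees 0…4.
(1 + x^2 + x^4) has coefficients 1,0,1,0,1 for degrees 0…4.
[x^4] = 2·1 + 1·0 + 1·1 + 3·0 + 2·1 = 5.

5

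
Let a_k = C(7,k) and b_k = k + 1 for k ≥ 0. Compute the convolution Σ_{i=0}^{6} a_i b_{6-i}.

Write out a_i and b_{6-i} for i = 0,…,6 and sum the products.
Σ = 1·7 + 7·6 + 21·5 + 35·4 + 35·3 + 21·2 + 7·1 = 448.

448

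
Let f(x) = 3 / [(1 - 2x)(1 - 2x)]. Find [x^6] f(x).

The denominator gives the recurrence a_n = 4a_(n−1) − 4a_(n−2) for n ≥ 2; the numerator fixes a_0 = 3, a_1 = 12.
Iterating: 3, 12, 36, 96, 240, 576, 1344, so a_6 = 1344.

1344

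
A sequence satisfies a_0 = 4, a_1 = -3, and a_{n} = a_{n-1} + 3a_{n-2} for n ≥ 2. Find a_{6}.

108

The ordinary generating function has denominator 1 - z - 3z^2.
Iterating the recurrence: a_0,…,a_{6} = 4, -3, 9, 0, 27, 27, 108.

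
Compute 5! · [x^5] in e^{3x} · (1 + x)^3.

The EGF product rule gives c_5 = Σ_{k_1+k_2=5} C(5; k_1,k_2) · ∏ g_i(k_i), where e^{3x} gives (3)^k; (1+x)^3 gives the falling factorial (3)_k.
g_1(k) for k = 0…5: 1, 3, 9, 27, 81, 243.
g_2(k) for k = 0…5: 1, 3, 6, 6, 0, 0.
c_5 = Σ_k C(5,k)·g_1(k)·g_2(5−k) = 10·9·6 + 10·27·6 + 5·81·3 + 1·243·1 = 540 + 1620 + 1215 + 243 = 3618.

3618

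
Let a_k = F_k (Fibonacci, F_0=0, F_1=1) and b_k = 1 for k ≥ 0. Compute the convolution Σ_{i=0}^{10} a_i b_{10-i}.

The convolution is the x^10 coefficient of A(x)B(x).
Σ = 0·1 + 1·1 + 1·1 + 2·1 + 3·1 + 5·1 + 8·1 + 13·1 + 21·1 + 34·1 + 55·1 = 143.

143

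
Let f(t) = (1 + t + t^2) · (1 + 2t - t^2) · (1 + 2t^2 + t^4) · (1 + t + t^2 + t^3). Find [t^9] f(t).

(1 + t + t^2) has coefficients 1,1,1 for degrees 0…2.
(1 + 2t - t^2) has coefficients 1,2,-1,0,0,0,0,0,0,0 for degrees 0…9.
Multiplying by (1 + 2t^2 + t^4) gives running coefficients 1,2,1,4,-1,2,-1,0,0,0 for degrees 0…9.
Finally multiplying by (1 + t + t^2 + t^3), the product of all factors after the first has coefficients 1,3,4,8,6,6,4,0,1,-1 for degrees 0…9.
[t^9] = 1·(-1) + 1·1 + 1·0 = 0.

0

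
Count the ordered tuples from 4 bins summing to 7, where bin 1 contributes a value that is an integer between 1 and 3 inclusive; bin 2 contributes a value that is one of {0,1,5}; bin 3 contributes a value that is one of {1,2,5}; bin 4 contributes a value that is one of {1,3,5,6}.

7

The generating function for the choices is (t + t^2 + t^3)·(1 + t + t^5)·(t + t^2 + t^5)·(t + t^3 + t^5 + t^6); the count is [t^7].
(t + t^2 + t^3) has coefficients 0,1,1,1 for degrees 0…3.
(1 + t + t^5) has coefficients 1,1,0,0,0,1,0,0 for degrees 0…7.
Multiplying by (t + t^2 + t^5) gives running coefficients 0,1,2,1,0,1,2,1 for degrees 0…7.
Finally multiplying by (t + t^3 + t^5 + t^6), the product of all factors after the first has coefficients 0,0,1,2,2,2,3,5 for degrees 0…7.
[t^7] = 1·3 + 1·2 + 1·2 = 7.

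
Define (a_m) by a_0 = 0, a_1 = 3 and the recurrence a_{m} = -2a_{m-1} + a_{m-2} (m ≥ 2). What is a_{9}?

The ordinary generating function has denominator 1 + 2y - y^2.
Iterating the recurrence: a_0,…,a_{9} = 0, 3, -6, 15, -36, 87, -210, 507, -1224, 2955.

2955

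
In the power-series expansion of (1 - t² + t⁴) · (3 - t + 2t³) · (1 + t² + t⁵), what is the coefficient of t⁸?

(1 - t² + t⁴) has coefficients 1,0,-1,0,1 for degrees 0…4.
(3 - t + 2t³) has coefficients 3,-1,0,2,0,0,0,0,0 for degrees 0…8.
Finally multiplying by (1 + t² + t⁵), the product of all factors after the first has coefficients 3,-1,3,1,0,5,-1,0,2 for degrees 0…8.
[t⁸] = 1·2 − 1·(-1) + 1·0 = 3.

3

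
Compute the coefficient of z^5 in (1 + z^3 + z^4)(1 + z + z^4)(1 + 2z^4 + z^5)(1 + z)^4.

31

(1 + z^3 + z^4) has coefficients 1,0,0,1,1 for degrees 0…4.
(1 + z + z^4) has coefficients 1,1,0,0,1,0 for degrees 0…5.
Multiplying by (1 + 2z^4 + z^5) gives running coefficients 1,1,0,0,3,3 for degrees 0…5.
Finally multiplying by (1 + z)^4, the product of all factors after the first has coefficients 1,5,10,10,8,16 for degrees 0…5.
[z^5] = 1·16 + 1·10 + 1·5 = 31.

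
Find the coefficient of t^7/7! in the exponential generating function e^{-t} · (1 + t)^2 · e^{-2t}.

The EGF product rule gives c_7 = Σ_{k_1+k_2+k_3=7} C(7; k_1,k_2,k_3) · ∏ g_i(k_i), where e^{-t} gives (-1)^k; (1+t)^2 gives the falling factorial (2)_k; e^{-2t} gives (-2)^k.
g_1(k) for k = 0…7: 1, -1, 1, -1, 1, -1, 1, -1.
g_2(k) for k = 0…7: 1, 2, 2, 0, 0, 0, 0, 0.
g_3(k) for k = 0…7: 1, -2, 4, -8, 16, -32, 64, -128.
First combine the last two factors: h(k) = Σ_j C(k,j)·g_2(j)·g_3(k−j) for k = 0…7: 1, 0, -2, 4, 0, -32, 160, -576.
c_7 = Σ_k C(7,k)·g_1(k)·h(7−k) = 1·1·(-576) + 7·(-1)·160 + 21·1·(-32) + 35·1·4 + 21·(-1)·(-2) + 1·(-1)·1 = −576 − 1120 − 672 + 140 + 42 − 1 = -2187.

-2187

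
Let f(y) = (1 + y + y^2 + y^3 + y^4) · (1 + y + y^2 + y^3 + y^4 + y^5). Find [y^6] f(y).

(1 + y + y^2 + y^3 + y^4) has coefficients 1,1,1,1,1 for degrees 0…4.
(1 + y + y^2 + y^3 + y^4 + y^5) has coefficients 1,1,1,1,1,1,0 for degrees 0…6.
[y^6] = 1·0 + 1·1 + 1·1 + 1·1 + 1·1 = 4.

4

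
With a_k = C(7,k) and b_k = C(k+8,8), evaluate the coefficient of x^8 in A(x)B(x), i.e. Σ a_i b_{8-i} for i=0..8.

The convolution is the t^8 coefficient of A(t)B(t).
Σ = 1·12870 + 7·6435 + 21·3003 + 35·1287 + 35·495 + 21·165 + 7·45 + 1·9 + 0·1 = 187137.

187137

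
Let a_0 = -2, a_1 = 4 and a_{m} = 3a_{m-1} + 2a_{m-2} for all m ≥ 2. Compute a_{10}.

229136

The ordinary generating function has denominator 1 - 3z - 2z^2.
Iterating the recurrence: a_0,…,a_{10} = -2, 4, 8, 32, 112, 400, 1424, 5072, 18064, 64336, 229136.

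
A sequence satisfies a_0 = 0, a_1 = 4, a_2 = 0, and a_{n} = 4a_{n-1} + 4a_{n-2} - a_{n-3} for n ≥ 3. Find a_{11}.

3643216

The ordinary generating function has denominator 1 - 4z - 4z^2 + z^3.
Iterating the recurrence: a_0,…,a_{11} = 0, 4, 0, 16, 60, 304, 1440, 6916, 33120, 158704, 760380, 3643216.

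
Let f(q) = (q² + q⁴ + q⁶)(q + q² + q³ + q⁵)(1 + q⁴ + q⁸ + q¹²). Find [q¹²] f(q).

2

(q² + q⁴ + q⁶) has coefficients 0,0,1,0,1,0,1 for degrees 0…6.
(q + q² + q³ + q⁵) has coefficients 0,1,1,1,0,1,0,0,0,0,0,0,0 for degrees 0…12.
Finally multiplying by (1 + q⁴ + q⁸ + q¹²), the product of all factors after the first has coefficients 0,1,1,1,0,2,1,1,0,2,1,1,0 for degrees 0…12.
[q¹²] = 1·1 + 1·0 + 1·1 = 2.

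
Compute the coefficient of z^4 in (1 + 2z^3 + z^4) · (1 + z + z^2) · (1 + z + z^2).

(1 + 2z^3 + z^4) has coefficients 1,0,0,2,1 for degrees 0…4.
(1 + z + z^2) has coefficients 1,1,1,0,0 for degrees 0…4.
Finally multiplying by (1 + z + z^2), the product of all factors after the first has coefficients 1,2,3,2,1 for degrees 0…4.
[z^4] = 1·1 + 2·2 + 1·1 = 6.

6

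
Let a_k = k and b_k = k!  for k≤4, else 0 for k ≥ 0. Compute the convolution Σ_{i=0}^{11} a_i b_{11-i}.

The convolution is the t^11 coefficient of A(t)B(t).
Σ = 0·0 + 1·0 + 2·0 + 3·0 + 4·0 + 5·0 + 6·0 + 7·24 + 8·6 + 9·2 + 10·1 + 11·1 = 255.

255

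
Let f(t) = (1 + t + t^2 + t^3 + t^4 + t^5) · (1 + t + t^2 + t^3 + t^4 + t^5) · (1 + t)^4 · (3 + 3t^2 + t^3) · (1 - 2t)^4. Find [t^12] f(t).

(1 + t + t^2 + t^3 + t^4 + t^5) has coefficients 1,1,1,1,1,1 for degrees 0…5.
(1 + t + t^2 + t^3 + t^4 + t^5) has coefficients 1,1,1,1,1,1,0,0,0,0,0,0,0 for degrees 0…12.
Multiplying by (1 + t)^4 gives running coefficients 1,5,11,15,16,16,15,11,5,1,0,0,0 for degrees 0…12.
Multiplying by (3 + 3t^2 + t^3) gives running coefficients 3,15,36,61,86,104,108,97,76,51,26,8,1 for degrees 0…12.
Finally multiplying by (1 - 2t)^4, the product of all factors after the first has coefficients 3,-9,-12,37,30,-32,-36,-47,-60,-21,66,144,145 for degrees 0…12.
[t^12] = 1·145 + 1·144 + 1·66 + 1·(-21) + 1·(-60) + 1·(-47) = 227.

227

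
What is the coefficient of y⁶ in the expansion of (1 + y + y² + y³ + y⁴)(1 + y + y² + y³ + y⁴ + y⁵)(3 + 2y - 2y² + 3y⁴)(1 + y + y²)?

(1 + y + y² + y³ + y⁴) has coefficients 1,1,1,1,1 for degrees 0…4.
(1 + y + y² + y³ + y⁴ + y⁵) has coefficients 1,1,1,1,1,1,0 for degrees 0…6.
Multiplying by (3 + 2y - 2y² + 3y⁴) gives running coefficients 3,5,3,3,6,6,3 for degrees 0…6.
Finally multiplying by (1 + y + y²), the product of all factors after the first has coefficients 3,8,11,11,12,15,15 for degrees 0…6.
[y⁶] = 1·15 + 1·15 + 1·12 + 1·11 + 1·11 = 64.

64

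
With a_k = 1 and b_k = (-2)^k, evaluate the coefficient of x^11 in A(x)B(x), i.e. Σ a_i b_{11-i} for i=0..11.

Write out a_i and b_{11-i} for i = 0,…,11 and sum the products.
Σ = 1·(-2048) + 1·1024 + 1·(-512) + 1·256 + 1·(-128) + 1·64 + 1·(-32) + 1·16 + 1·(-8) + 1·4 + 1·(-2) + 1·1 = -1365.

-1365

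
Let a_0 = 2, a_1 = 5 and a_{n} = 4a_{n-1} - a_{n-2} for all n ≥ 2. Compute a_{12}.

The ordinary generating function has denominator 1 - 4z + z^2.
Iterating the recurrence: a_0,…,a_{12} = 2, 5, 18, 67, 250, 933, 3482, 12995, 48498, 180997, 675490, 2520963, 9408362.

9408362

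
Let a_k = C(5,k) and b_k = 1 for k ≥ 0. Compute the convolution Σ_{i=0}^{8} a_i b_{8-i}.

32

Write out a_i and b_{8-i} for i = 0,…,8 and sum the products.
Σ = 1·1 + 5·1 + 10·1 + 10·1 + 5·1 + 1·1 + 0·1 + 0·1 + 0·1 = 32.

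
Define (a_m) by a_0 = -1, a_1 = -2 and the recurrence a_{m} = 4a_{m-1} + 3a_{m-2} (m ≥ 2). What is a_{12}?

The ordinary generating function has denominator 1 - 4q - 3q^2.
Iterating the recurrence: a_0,…,a_{12} = -1, -2, -11, -50, -233, -1082, -5027, -23354, -108497, -504050, -2341691, -10878914, -50540729.

-50540729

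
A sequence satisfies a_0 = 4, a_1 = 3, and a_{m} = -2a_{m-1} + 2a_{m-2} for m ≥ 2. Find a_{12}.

The ordinary generating function has denominator 1 + 2q - 2q^2.
Iterating the recurrence: a_0,…,a_{12} = 4, 3, 2, 2, 0, 4, -8, 24, -64, 176, -480, 1312, -3584.

-3584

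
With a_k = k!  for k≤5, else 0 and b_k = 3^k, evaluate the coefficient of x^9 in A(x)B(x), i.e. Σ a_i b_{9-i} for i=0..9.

Write out a_i and b_{9-i} for i = 0,…,9 and sum the products.
Σ = 1·19683 + 1·6561 + 2·2187 + 6·729 + 24·243 + 120·81 + 0·27 + 0·9 + 0·3 + 0·1 = 50544.

50544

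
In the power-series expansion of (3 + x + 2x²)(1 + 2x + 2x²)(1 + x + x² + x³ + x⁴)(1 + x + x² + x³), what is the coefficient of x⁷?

(3 + x + 2x²) has coefficients 3,1,2 for degrees 0…2.
(1 + 2x + 2x²) has coefficients 1,2,2,0,0,0,0,0 for degrees 0…7.
Multiplying by (1 + x + x² + x³ + x⁴) gives running coefficients 1,3,5,5,5,4,2,0 for degrees 0…7.
Finally multiplying by (1 + x + x² + x³), the product of all factors after the first has coefficients 1,4,9,14,18,19,16,11 for degrees 0…7.
[x⁷] = 3·11 + 1·16 + 2·19 = 87.

87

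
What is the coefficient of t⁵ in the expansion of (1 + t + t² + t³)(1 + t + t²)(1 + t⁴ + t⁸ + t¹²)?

3

(1 + t + t² + t³) has coefficients 1,1,1,1 for degrees 0…3.
(1 + t + t²) has coefficients 1,1,1,0,0,0 for degrees 0…5.
Finally multiplying by (1 + t⁴ + t⁸ + t¹²), the product of all factors after the first has coefficients 1,1,1,0,1,1 for degrees 0…5.
[t⁵] = 1·1 + 1·1 + 1·0 + 1·1 = 3.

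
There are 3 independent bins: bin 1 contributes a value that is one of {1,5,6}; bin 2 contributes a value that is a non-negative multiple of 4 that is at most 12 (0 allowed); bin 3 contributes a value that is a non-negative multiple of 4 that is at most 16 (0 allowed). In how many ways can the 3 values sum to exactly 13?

7

The generating function for the choices is (z + z^5 + z^6)·(1 + z^4 + z^8 + z^12)·(1 + z^4 + z^8 + z^12 + z^16); the count is [z^13].
(z + z^5 + z^6) has coefficients 0,1,0,0,0,1,1 for degrees 0…6.
(1 + z^4 + z^8 + z^12) has coefficients 1,0,0,0,1,0,0,0,1,0,0,0,1,0 for degrees 0…13.
Finally multiplying by (1 + z^4 + z^8 + z^12 + z^16), the product of all factors after the first has coefficients 1,0,0,0,2,0,0,0,3,0,0,0,4,0 for degrees 0…13.
[z^13] = 1·4 + 1·3 + 1·0 = 7.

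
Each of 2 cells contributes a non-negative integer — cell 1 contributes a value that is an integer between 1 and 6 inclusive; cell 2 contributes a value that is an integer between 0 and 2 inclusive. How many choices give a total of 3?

3

The generating function for the choices is (x + x² + x³ + x⁴ + x⁵ + x⁶)·(1 + x + x²); the count is [x³].
(x + x² + x³ + x⁴ + x⁵ + x⁶) has coefficients 0,1,1,1 for degrees 0…3.
(1 + x + x²) has coefficients 1,1,1,0 for degrees 0…3.
[x³] = 1·1 + 1·1 + 1·1 = 3.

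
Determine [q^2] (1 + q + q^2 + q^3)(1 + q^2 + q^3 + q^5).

(1 + q + q^2 + q^3) has coefficients 1,1,1 for degrees 0…2.
(1 + q^2 + q^3 + q^5) has coefficients 1,0,1 for degrees 0…2.
[q^2] = 1·1 + 1·0 + 1·1 = 2.

2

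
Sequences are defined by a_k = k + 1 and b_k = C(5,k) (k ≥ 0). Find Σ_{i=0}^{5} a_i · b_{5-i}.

112

This is [x^5] in the product of the two ordinary generating functions.
Σ = 1·1 + 2·5 + 3·10 + 4·10 + 5·5 + 6·1 = 112.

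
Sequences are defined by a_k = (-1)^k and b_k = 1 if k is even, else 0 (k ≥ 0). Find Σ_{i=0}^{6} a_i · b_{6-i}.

This is [x^6] in the product of the two ordinary generating functions.
Σ = 1·1 − 1·0 + 1·1 − 1·0 + 1·1 − 1·0 + 1·1 = 4.

4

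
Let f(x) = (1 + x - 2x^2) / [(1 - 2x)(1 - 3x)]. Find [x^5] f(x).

746

The denominator gives the recurrence a_n = 5a_(n−1) − 6a_(n−2) for n ≥ 3; the numerator fixes a_0 = 1, a_1 = 6, a_2 = 22.
Iterating: 1, 6, 22, 74, 238, 746, so a_5 = 746.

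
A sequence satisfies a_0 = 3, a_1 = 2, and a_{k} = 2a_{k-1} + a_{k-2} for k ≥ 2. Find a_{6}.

227

The ordinary generating function has denominator 1 - 2z - z^2.
Iterating the recurrence: a_0,…,a_{6} = 3, 2, 7, 16, 39, 94, 227.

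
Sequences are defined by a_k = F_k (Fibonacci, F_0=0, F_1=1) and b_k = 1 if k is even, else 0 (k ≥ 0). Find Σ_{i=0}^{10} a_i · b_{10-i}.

Write out a_i and b_{10-i} for i = 0,…,10 and sum the products.
Σ = 0·1 + 1·0 + 1·1 + 2·0 + 3·1 + 5·0 + 8·1 + 13·0 + 21·1 + 34·0 + 55·1 = 88.

88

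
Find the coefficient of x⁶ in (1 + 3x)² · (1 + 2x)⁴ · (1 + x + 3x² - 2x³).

(1 + 3x)² has coefficients 1,6,9 for degrees 0…2.
(1 + 2x)⁴ has coefficients 1,8,24,32,16,0,0 for degrees 0…6.
Finally multiplying by (1 + x + 3x² - 2x³), the product of all factors after the first has coefficients 1,9,35,78,104,64,-16 for degrees 0…6.
[x⁶] = 1·(-16) + 6·64 + 9·104 = 1304.

1304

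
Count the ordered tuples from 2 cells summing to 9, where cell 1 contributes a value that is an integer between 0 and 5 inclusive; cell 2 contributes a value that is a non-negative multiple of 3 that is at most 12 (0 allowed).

The generating function for the choices is (1 + x + x² + x³ + x⁴ + x⁵)·(1 + x³ + x⁶ + x⁹ + x¹²); the count is [x⁹].
(1 + x + x² + x³ + x⁴ + x⁵) has coefficients 1,1,1,1,1,1 for degrees 0…5.
(1 + x³ + x⁶ + x⁹ + x¹²) has coefficients 1,0,0,1,0,0,1,0,0,1 for degrees 0…9.
[x⁹] = 1·1 + 1·0 + 1·0 + 1·1 + 1·0 + 1·0 = 2.

2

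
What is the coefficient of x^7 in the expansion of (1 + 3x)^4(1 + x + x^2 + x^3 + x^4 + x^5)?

243

(1 + 3x)^4 has coefficients 1,12,54,108,81 for degrees 0…4.
(1 + x + x^2 + x^3 + x^4 + x^5) has coefficients 1,1,1,1,1,1,0,0 for degrees 0…7.
[x^7] = 1·0 + 12·0 + 54·1 + 108·1 + 81·1 = 243.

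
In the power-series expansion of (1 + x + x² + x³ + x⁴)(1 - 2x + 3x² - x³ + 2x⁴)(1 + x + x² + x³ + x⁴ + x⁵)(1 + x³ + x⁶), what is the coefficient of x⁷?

19

(1 + x + x² + x³ + x⁴) has coefficients 1,1,1,1,1 for degrees 0…4.
(1 - 2x + 3x² - x³ + 2x⁴) has coefficients 1,-2,3,-1,2,0,0,0 for degrees 0…7.
Multiplying by (1 + x + x² + x³ + x⁴ + x⁵) gives running coefficients 1,-1,2,1,3,3,2,4 for degrees 0…7.
Finally multiplying by (1 + x³ + x⁶), the product of all factors after the first has coefficients 1,-1,2,2,2,5,4,6 for degrees 0…7.
[x⁷] = 1·6 + 1·4 + 1·5 + 1·2 + 1·2 = 19.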